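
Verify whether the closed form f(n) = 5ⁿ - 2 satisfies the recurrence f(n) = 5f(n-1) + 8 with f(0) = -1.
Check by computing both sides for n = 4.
From the recurrence with f(0) = -1:
  f(0) = -1, f(1) = 3, f(2) = 23, f(3) = 123, f(4) = 623
  so the recurrence gives f(4) = 623.
From the proposed closed form f(n) = 5ⁿ - 2:
  f(4) = 623.
Both sides give 623 at n = 4, and the initial condition(s) match, so the closed form is consistent.

Yes, the closed form is correct.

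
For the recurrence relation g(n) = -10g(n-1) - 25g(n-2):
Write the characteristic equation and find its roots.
Substitute g(n) = rⁿ and divide through by rⁿ⁻²: r² + 10r + 25 = 0
Factor: (r + 5)² = 0, so r = -5 (double root).
General solution: g(n) = (A + Bn)·(-5)ⁿ

Characteristic: r² + 10r + 25 = 0, Roots: r = -5 (double root)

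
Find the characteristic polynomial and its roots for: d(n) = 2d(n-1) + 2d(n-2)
Substitute d(n) = rⁿ and divide through by rⁿ⁻²: r² - 2r - 2 = 0
Discriminant: 2² + 4·2 = 12, not a perfect square, so by the quadratic formula r = (2 ± √12)/2.
General solution: d(n) = A·r₁ⁿ + B·r₂ⁿ where r₁,r₂ = (2 ± √12)/2

Characteristic: r² - 2r - 2 = 0, Roots: r = (2 ± √12)/2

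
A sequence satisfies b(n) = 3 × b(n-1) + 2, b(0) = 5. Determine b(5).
Computing step by step:
b(0) = 5
b(1) = 3 × 5 + 2 = 17
b(2) = 3 × 17 + 2 = 53
b(3) = 3 × 53 + 2 = 161
b(4) = 3 × 161 + 2 = 485
b(5) = 3 × 485 + 2 = 1457

1457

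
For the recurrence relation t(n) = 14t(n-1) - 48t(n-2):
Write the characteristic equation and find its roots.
Substitute t(n) = rⁿ and divide through by rⁿ⁻²: r² - 14r + 48 = 0
Factor: (r - 6)(r - 8) = 0, so r = 6, 8.
General solution: t(n) = A·6ⁿ + B·8ⁿ

Characteristic: r² - 14r + 48 = 0, Roots: r = 6, 8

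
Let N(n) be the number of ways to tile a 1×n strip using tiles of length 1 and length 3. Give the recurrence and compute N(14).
Condition on the last tile: it has length 1 (leaving a 1×(n-1) strip) or length 3 (leaving a 1×(n-3) strip), so N(n) = N(n-1) + N(n-3) (order-3 linear recurrence).
For 0 ≤ i < 3 only unit tiles fit, so N(i) = 1.
Iterating the recurrence: N(3) = 2, N(4) = 3, N(5) = 4, N(6) = 6, N(7) = 9, N(8) = 13, N(9) = 19, N(10) = 28, N(11) = 41, N(12) = 60, N(13) = 88, N(14) = 129.

N(n) = N(n-1) + N(n-3), with N(i) = 1 for 0 ≤ i < 3; N(14) = 129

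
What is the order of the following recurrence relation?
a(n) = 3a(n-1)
The order is the largest lag k for which a(n-k) appears. Here the deepest term is a(n-1), so the order is 1.

Order 1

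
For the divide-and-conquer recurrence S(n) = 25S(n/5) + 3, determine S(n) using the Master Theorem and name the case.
Master Theorem template: S(n) = a·S(n/b) + f(n).
Here: a=25, b=5, f(n)=3
Compute log_b(a) = log_5(25) = 2.
f(n) = 3 = O(n^(2-ε)) with ε = 2. Case 1: S(n) = Θ(n^log_b(a)) = Θ(n^2).

Case 1: S(n) = Θ(n^2)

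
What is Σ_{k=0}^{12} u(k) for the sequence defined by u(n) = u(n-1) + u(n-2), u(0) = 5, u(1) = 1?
Computing the sequence terms: 5, 1, 6, 7, 13, 20, 33, 53, 86, 139, 225, 364, 589
Adding these values together:

1541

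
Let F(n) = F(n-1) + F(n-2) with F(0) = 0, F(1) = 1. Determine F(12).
Computing the sequence terms:
0, 1, 1, 2, 3, 5, 8, 13, 21, 34, 55, 89, 144

144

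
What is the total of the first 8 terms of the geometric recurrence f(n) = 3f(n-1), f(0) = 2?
Computing the sequence terms: 2, 6, 18, 54, 162, 486, 1458, 4374
Adding these values together:

6560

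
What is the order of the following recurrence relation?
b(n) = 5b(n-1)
The order is the largest lag k for which b(n-k) appears. Here the deepest term is b(n-1), so the order is 1.

Order 1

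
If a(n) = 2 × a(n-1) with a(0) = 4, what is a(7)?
Computing step by step:
a(0) = 4
a(1) = 2 × 4 = 8
a(2) = 2 × 8 = 16
a(3) = 2 × 16 = 32
a(4) = 2 × 32 = 64
a(5) = 2 × 64 = 128
a(6) = 2 × 128 = 256
a(7) = 2 × 256 = 512

512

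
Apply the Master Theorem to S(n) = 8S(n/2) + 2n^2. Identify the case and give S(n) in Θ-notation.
Master Theorem template: S(n) = a·S(n/b) + f(n).
Here: a=8, b=2, f(n)=2n^2
Compute log_b(a) = log_2(8) = 3.
f(n) = 2n^2 = O(n^(3-ε)) with ε = 1. Case 1: S(n) = Θ(n^log_b(a)) = Θ(n^3).

Case 1: S(n) = Θ(n^3)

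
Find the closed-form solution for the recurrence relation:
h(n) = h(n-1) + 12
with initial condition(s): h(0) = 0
Recurrence: h(n) = h(n-1) + 12, initial: h(0) = 0.
Each step adds 12, so h(n) = h(0) + 12n = 12n.

h(n) = 12n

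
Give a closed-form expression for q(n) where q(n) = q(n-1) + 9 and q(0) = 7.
Recurrence: q(n) = q(n-1) + 9, initial: q(0) = 7.
Each step adds 9, so q(n) = q(0) + 9n = 9n + 7.

q(n) = 9n + 7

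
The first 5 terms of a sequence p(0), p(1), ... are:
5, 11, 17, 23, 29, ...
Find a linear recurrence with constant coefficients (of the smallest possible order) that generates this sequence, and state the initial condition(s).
Look for the lowest-order linear relation among consecutive terms.
Observation: consecutive differences are constant (= 6).
Check at n=2: 1·11 + 6 = 17. ✓

p(n) = p(n-1) + 6, p(0) = 5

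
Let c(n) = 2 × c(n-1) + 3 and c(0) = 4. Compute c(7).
Computing step by step:
c(0) = 4
c(1) = 2 × 4 + 3 = 11
c(2) = 2 × 11 + 3 = 25
c(3) = 2 × 25 + 3 = 53
c(4) = 2 × 53 + 3 = 109
c(5) = 2 × 109 + 3 = 221
c(6) = 2 × 221 + 3 = 445
c(7) = 2 × 445 + 3 = 893

893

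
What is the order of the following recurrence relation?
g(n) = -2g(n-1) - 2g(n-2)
The order is the largest lag k for which g(n-k) appears. Here the deepest term is g(n-2), so the order is 2.

Order 2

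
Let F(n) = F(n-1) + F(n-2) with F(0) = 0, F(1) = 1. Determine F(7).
Computing the sequence terms:
0, 1, 1, 2, 3, 5, 8, 13

13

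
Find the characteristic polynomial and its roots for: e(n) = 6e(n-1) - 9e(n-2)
Substitute e(n) = rⁿ and divide through by rⁿ⁻²: r² - 6r + 9 = 0
Factor: (r - 3)² = 0, so r = 3 (double root).
General solution: e(n) = (A + Bn)·3ⁿ

Characteristic: r² - 6r + 9 = 0, Roots: r = 3 (double root)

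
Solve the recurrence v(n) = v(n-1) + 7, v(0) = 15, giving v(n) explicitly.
Recurrence: v(n) = v(n-1) + 7, initial: v(0) = 15.
Each step adds 7, so v(n) = v(0) + 7n = 7n + 15.

v(n) = 7n + 15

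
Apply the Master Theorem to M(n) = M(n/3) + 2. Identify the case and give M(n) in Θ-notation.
Master Theorem template: M(n) = a·M(n/b) + f(n).
Here: a=1, b=3, f(n)=2
Compute log_b(a) = log_3(1) = 0.
f(n) = 2 = Θ(1). Case 2: M(n) = Θ(log n).

Case 2: M(n) = Θ(log n)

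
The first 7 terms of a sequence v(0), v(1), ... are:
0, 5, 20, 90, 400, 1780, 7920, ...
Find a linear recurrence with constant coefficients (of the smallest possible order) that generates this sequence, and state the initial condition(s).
Look for the lowest-order linear relation among consecutive terms.
Observation: v(n) - 4·v(n-1) - (2)·v(n-2) = 0 holds for the shown terms, and no order-1 relation v(n) = α·v(n-1) + β fits.
Check at n=3: 4·20 + (2)·5 = 90. ✓

v(n) = 4v(n-1) + 2v(n-2), v(0) = 0, v(1) = 5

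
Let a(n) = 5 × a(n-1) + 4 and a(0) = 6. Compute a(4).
Computing step by step:
a(0) = 6
a(1) = 5 × 6 + 4 = 34
a(2) = 5 × 34 + 4 = 174
a(3) = 5 × 174 + 4 = 874
a(4) = 5 × 874 + 4 = 4374

4374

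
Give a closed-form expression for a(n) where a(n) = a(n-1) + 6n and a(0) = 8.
Recurrence: a(n) = a(n-1) + 6n, initial: a(0) = 8.
Telescoping: a(n) = a(0) + 6·Σᵢ₌₁ⁿ i = 8 + 6·n(n+1)/2.

a(n) = 6·n(n+1)/2 + 8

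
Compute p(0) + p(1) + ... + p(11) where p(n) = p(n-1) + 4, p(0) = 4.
Computing the sequence terms: 4, 8, 12, 16, 20, 24, 28, 32, 36, 40, 44, 48
Adding these values together:

312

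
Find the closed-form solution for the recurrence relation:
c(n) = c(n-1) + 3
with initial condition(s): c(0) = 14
Recurrence: c(n) = c(n-1) + 3, initial: c(0) = 14.
Each step adds 3, so c(n) = c(0) + 3n = 3n + 14.

c(n) = 3n + 14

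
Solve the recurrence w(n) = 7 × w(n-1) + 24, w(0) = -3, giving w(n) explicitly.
Recurrence: w(n) = 7 × w(n-1) + 24, initial: w(0) = -3.
Try w(n) = A·7ⁿ + C. Substituting: A·7ⁿ + C = 7(A·7ⁿ⁻¹ + C) + 24 = A·7ⁿ + 7C + 24, so C = 7C + 24, giving C = -4. Then w(0) = A - 4 = -3 gives A = 1.

w(n) = 7ⁿ - 4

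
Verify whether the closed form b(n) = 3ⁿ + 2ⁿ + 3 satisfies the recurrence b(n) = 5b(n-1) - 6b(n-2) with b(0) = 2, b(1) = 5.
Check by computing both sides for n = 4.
From the recurrence with b(0) = 2, b(1) = 5:
  b(0) = 2, b(1) = 5, b(2) = 13, b(3) = 35, b(4) = 97
  so the recurrence gives b(4) = 97.
From the proposed closed form b(n) = 3ⁿ + 2ⁿ + 3:
  b(4) = 100.
The recurrence gives 97 but the closed form gives 100, so the closed form does not satisfy the recurrence.

No, the closed form is incorrect.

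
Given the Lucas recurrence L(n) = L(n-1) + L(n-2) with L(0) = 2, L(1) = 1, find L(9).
Computing the sequence terms:
2, 1, 3, 4, 7, 11, 18, 29, 47, 76

76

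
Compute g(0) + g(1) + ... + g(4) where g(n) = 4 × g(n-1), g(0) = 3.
Computing the sequence terms: 3, 12, 48, 192, 768
Adding these values together:

1023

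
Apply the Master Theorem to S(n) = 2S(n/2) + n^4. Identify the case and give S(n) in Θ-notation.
Master Theorem template: S(n) = a·S(n/b) + f(n).
Here: a=2, b=2, f(n)=n^4
Compute log_b(a) = log_2(2) = 1.
f(n) = n^4 = Ω(n^(1+ε)) with ε = 3, and the regularity condition holds (a·f(n/b) = (a/b^4)·f(n) with a/b^4 = 2^-3 < 1). Case 3: S(n) = Θ(f(n)) = Θ(n^4).

Case 3: S(n) = Θ(n^4)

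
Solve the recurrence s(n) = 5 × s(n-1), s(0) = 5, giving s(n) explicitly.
Recurrence: s(n) = 5 × s(n-1), initial: s(0) = 5.
Each term is 5 times the previous, so this is geometric with ratio 5. After n steps: s(n) = s(0)·5ⁿ = 5·5ⁿ.

s(n) = 5·5ⁿ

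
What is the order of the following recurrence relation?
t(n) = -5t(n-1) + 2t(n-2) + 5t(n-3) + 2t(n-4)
The order is the largest lag k for which t(n-k) appears. Here the deepest term is t(n-4), so the order is 4.

Order 4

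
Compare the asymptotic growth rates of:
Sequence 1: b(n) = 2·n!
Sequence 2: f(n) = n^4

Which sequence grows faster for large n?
Comparing growth rates:
Growth-rate hierarchy: log n ≺ any polynomial ≺ any exponential cⁿ (c>1) ≺ n! ≺ nⁿ.
factorial dominates polynomial degree 4 asymptotically.

b(n) grows faster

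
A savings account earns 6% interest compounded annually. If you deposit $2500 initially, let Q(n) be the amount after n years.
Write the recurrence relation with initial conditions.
Each year the balance grows by 6%, i.e. is multiplied by 1 + 6/100 = 1.06, so Q(n) = 1.06 × Q(n-1). The initial deposit gives Q(0) = 2500.
Unrolling gives the closed form Q(n) = 2500 × (1.06)ⁿ.

Q(n) = 1.06 × Q(n-1), Q(0) = 2500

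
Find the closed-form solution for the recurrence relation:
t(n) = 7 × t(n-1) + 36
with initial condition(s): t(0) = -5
Recurrence: t(n) = 7 × t(n-1) + 36, initial: t(0) = -5.
Try t(n) = A·7ⁿ + C. Substituting: A·7ⁿ + C = 7(A·7ⁿ⁻¹ + C) + 36 = A·7ⁿ + 7C + 36, so C = 7C + 36, giving C = -6. Then t(0) = A - 6 = -5 gives A = 1.

t(n) = 7ⁿ - 6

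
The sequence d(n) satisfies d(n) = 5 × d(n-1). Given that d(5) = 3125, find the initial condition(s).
In general d(n) = 5ⁿ · d(0). At n = 5: d(0) = d(5) / 5^5 = 3125 / 3125 = 1.

d(0) = 1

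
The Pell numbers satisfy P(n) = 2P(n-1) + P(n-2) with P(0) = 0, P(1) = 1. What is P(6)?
Computing the sequence terms:
0, 1, 2, 5, 12, 29, 70

70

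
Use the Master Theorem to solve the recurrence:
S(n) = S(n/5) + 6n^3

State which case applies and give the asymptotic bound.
Master Theorem template: S(n) = a·S(n/b) + f(n).
Here: a=1, b=5, f(n)=6n^3
Compute log_b(a) = log_5(1) = 0.
f(n) = 6n^3 = Ω(n^(0+ε)) with ε = 3, and the regularity condition holds (a·f(n/b) = (a/b^3)·f(n) with a/b^3 = 5^-3 < 1). Case 3: S(n) = Θ(f(n)) = Θ(n^3).

Case 3: S(n) = Θ(n^3)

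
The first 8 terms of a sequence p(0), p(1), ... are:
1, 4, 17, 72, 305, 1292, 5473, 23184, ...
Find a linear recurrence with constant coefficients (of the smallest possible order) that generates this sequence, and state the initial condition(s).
Look for the lowest-order linear relation among consecutive terms.
Observation: p(n) - 4·p(n-1) - (1)·p(n-2) = 0 holds for the shown terms, and no order-1 relation p(n) = α·p(n-1) + β fits.
Check at n=3: 4·17 + (1)·4 = 72. ✓

p(n) = 4p(n-1) + p(n-2), p(0) = 1, p(1) = 4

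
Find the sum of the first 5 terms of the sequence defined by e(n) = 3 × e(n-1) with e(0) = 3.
Computing the sequence terms: 3, 9, 27, 81, 243
Adding these values together:

363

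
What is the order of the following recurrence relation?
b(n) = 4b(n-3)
The order is the largest lag k for which b(n-k) appears. Here the deepest term is b(n-3), so the order is 3.

Order 3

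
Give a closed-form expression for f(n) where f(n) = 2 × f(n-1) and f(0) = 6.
Recurrence: f(n) = 2 × f(n-1), initial: f(0) = 6.
Each term is 2 times the previous, so this is geometric with ratio 2. After n steps: f(n) = f(0)·2ⁿ = 6·2ⁿ.

f(n) = 6·2ⁿ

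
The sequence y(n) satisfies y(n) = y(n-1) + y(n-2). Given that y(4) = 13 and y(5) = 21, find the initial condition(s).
Work backwards using y(k) = y(k+2) - y(k+1):
y(3) = y(5) - y(4) = 21 - 13 = 8
y(2) = y(4) - y(3) = 13 - 8 = 5
y(1) = y(3) - y(2) = 8 - 5 = 3
y(0) = y(2) - y(1) = 5 - 3 = 2

y(0) = 2, y(1) = 3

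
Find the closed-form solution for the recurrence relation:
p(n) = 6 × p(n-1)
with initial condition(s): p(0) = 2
Recurrence: p(n) = 6 × p(n-1), initial: p(0) = 2.
Each term is 6 times the previous, so this is geometric with ratio 6. After n steps: p(n) = p(0)·6ⁿ = 2·6ⁿ.

p(n) = 2·6ⁿ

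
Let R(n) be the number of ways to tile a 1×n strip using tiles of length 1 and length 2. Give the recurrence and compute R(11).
Condition on the last tile: it has length 1 (leaving a 1×(n-1) strip) or length 2 (leaving a 1×(n-2) strip), so R(n) = R(n-1) + R(n-2) (order-2 linear recurrence).
For 0 ≤ i < 2 only unit tiles fit, so R(i) = 1.
Iterating the recurrence: R(2) = 2, R(3) = 3, R(4) = 5, R(5) = 8, R(6) = 13, R(7) = 21, R(8) = 34, R(9) = 55, R(10) = 89, R(11) = 144.

R(n) = R(n-1) + R(n-2), with R(i) = 1 for 0 ≤ i < 2; R(11) = 144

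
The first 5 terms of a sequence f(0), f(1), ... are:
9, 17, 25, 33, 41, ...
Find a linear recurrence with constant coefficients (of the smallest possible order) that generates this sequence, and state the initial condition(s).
Look for the lowest-order linear relation among consecutive terms.
Observation: consecutive differences are constant (= 8).
Check at n=2: 1·17 + 8 = 25. ✓

f(n) = f(n-1) + 8, f(0) = 9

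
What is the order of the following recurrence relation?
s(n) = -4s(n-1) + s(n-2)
The order is the largest lag k for which s(n-k) appears. Here the deepest term is s(n-2), so the order is 2.

Order 2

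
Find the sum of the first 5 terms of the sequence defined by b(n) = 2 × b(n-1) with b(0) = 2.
Computing the sequence terms: 2, 4, 8, 16, 32
Adding these values together:

62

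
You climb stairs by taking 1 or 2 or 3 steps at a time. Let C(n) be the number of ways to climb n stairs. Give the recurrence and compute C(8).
Condition on the size of the last step (1 to 3): before it there were n-1, …, n-3 stairs climbed, and these cases are disjoint, so C(n) = C(n-1) + C(n-2) + C(n-3) (order-3 linear recurrence).
Initial conditions by direct count (compositions of i into parts ≤ 3): C(1) = 1; C(2) = 2; C(3) = 4.
Iterating the recurrence: C(4) = 7, C(5) = 13, C(6) = 24, C(7) = 44, C(8) = 81.

C(n) = C(n-1) + C(n-2) + C(n-3), C(1) = 1, C(2) = 2, C(3) = 4; C(8) = 81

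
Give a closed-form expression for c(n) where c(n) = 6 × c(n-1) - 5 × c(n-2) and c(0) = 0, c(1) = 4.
Recurrence: c(n) = 6 × c(n-1) - 5 × c(n-2), initial: c(0) = 0, c(1) = 4.
Characteristic equation: r² - 6r + 5 = 0, which factors as (r - 5)(r - 1) = 0, so r = 5, 1. General solution c(n) = A·5ⁿ + B·1ⁿ. From c(0) = 0: A + B = 0. From c(1) = 4: 5A + 1B = 4. Solving gives A = 1, B = -1.

c(n) = 5ⁿ - 1ⁿ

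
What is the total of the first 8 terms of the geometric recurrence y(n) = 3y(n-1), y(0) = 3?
Computing the sequence terms: 3, 9, 27, 81, 243, 729, 2187, 6561
Adding these values together:

9840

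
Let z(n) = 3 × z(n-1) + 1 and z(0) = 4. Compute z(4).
Computing step by step:
z(0) = 4
z(1) = 3 × 4 + 1 = 13
z(2) = 3 × 13 + 1 = 40
z(3) = 3 × 40 + 1 = 121
z(4) = 3 × 121 + 1 = 364

364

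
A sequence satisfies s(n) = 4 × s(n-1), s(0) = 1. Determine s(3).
Computing step by step:
s(0) = 1
s(1) = 4 × 1 = 4
s(2) = 4 × 4 = 16
s(3) = 4 × 16 = 64

64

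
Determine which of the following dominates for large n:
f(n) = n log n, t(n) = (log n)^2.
Comparing growth rates:
Growth-rate hierarchy: log n ≺ any polynomial ≺ any exponential cⁿ (c>1) ≺ n! ≺ nⁿ.
polynomial degree 1 (with log factor) dominates polylogarithmic (log n)^2 asymptotically.

f(n) grows faster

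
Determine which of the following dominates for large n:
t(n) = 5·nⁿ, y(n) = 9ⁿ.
Comparing growth rates:
Growth-rate hierarchy: log n ≺ any polynomial ≺ any exponential cⁿ (c>1) ≺ n! ≺ nⁿ.
super-exponential nⁿ dominates exponential base 9 asymptotically.

t(n) grows faster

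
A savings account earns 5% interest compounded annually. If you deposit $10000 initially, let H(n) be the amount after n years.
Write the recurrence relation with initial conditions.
Each year the balance grows by 5%, i.e. is multiplied by 1 + 5/100 = 1.05, so H(n) = 1.05 × H(n-1). The initial deposit gives H(0) = 10000.
Unrolling gives the closed form H(n) = 10000 × (1.05)ⁿ.

H(n) = 1.05 × H(n-1), H(0) = 10000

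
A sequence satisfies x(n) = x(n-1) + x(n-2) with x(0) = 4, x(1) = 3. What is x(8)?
Computing the sequence terms:
4, 3, 7, 10, 17, 27, 44, 71, 115

115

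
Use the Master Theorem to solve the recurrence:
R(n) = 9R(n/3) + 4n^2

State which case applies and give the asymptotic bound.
Master Theorem template: R(n) = a·R(n/b) + f(n).
Here: a=9, b=3, f(n)=4n^2
Compute log_b(a) = log_3(9) = 2.
f(n) = 4n^2 = Θ(n^2). Case 2: R(n) = Θ(n^2 log n).

Case 2: R(n) = Θ(n^2 log n)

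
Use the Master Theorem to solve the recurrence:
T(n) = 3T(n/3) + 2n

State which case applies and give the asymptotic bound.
Master Theorem template: T(n) = a·T(n/b) + f(n).
Here: a=3, b=3, f(n)=2n
Compute log_b(a) = log_3(3) = 1.
f(n) = 2n = Θ(n). Case 2: T(n) = Θ(n log n).

Case 2: T(n) = Θ(n log n)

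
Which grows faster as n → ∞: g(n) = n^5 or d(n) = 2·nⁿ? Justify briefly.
Comparing growth rates:
Growth-rate hierarchy: log n ≺ any polynomial ≺ any exponential cⁿ (c>1) ≺ n! ≺ nⁿ.
super-exponential nⁿ dominates polynomial degree 5 asymptotically.

d(n) grows faster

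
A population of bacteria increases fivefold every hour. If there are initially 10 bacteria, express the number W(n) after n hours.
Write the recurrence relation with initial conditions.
Each hour multiplies the count by 5, so the count after n hours depends only on the count after n-1 hours: W(n) = 5 × W(n-1). The starting count gives W(0) = 10.
Unrolling n times gives the closed form W(n) = 10 × 5ⁿ.

W(n) = 5 × W(n-1), W(0) = 10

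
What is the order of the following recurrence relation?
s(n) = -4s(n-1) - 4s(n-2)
The order is the largest lag k for which s(n-k) appears. Here the deepest term is s(n-2), so the order is 2.

Order 2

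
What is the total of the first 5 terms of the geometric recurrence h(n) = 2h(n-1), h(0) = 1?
Computing the sequence terms: 1, 2, 4, 8, 16
Adding these values together:

31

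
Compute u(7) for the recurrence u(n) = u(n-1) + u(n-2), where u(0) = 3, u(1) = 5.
Computing the sequence terms:
3, 5, 8, 13, 21, 34, 55, 89

89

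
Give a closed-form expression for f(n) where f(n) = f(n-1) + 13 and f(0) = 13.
Recurrence: f(n) = f(n-1) + 13, initial: f(0) = 13.
Each step adds 13, so f(n) = f(0) + 13n = 13n + 13.

f(n) = 13n + 13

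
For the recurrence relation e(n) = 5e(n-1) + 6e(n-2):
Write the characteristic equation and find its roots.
Substitute e(n) = rⁿ and divide through by rⁿ⁻²: r² - 5r - 6 = 0
Factor: (r - 6)(r + 1) = 0, so r = 6, -1.
General solution: e(n) = A·6ⁿ + B·(-1)ⁿ

Characteristic: r² - 5r - 6 = 0, Roots: r = 6, -1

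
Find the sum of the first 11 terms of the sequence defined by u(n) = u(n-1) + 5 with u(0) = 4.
Computing the sequence terms: 4, 9, 14, 19, 24, 29, 34, 39, 44, 49, 54
Adding these values together:

319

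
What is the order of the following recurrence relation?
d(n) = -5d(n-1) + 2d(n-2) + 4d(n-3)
The order is the largest lag k for which d(n-k) appears. Here the deepest term is d(n-3), so the order is 3.

Order 3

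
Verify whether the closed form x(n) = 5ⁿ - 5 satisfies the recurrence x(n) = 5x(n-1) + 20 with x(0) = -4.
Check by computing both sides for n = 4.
From the recurrence with x(0) = -4:
  x(0) = -4, x(1) = 0, x(2) = 20, x(3) = 120, x(4) = 620
  so the recurrence gives x(4) = 620.
From the proposed closed form x(n) = 5ⁿ - 5:
  x(4) = 620.
Both sides give 620 at n = 4, and the initial condition(s) match, so the closed form is consistent.

Yes, the closed form is correct.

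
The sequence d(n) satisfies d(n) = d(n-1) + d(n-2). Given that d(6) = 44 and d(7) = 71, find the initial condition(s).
Work backwards using d(k) = d(k+2) - d(k+1):
d(5) = d(7) - d(6) = 71 - 44 = 27
d(4) = d(6) - d(5) = 44 - 27 = 17
d(3) = d(5) - d(4) = 27 - 17 = 10
d(2) = d(4) - d(3) = 17 - 10 = 7
d(1) = d(3) - d(2) = 10 - 7 = 3
d(0) = d(2) - d(1) = 7 - 3 = 4

d(0) = 4, d(1) = 3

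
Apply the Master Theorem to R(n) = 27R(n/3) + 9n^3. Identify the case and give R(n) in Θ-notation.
Master Theorem template: R(n) = a·R(n/b) + f(n).
Here: a=27, b=3, f(n)=9n^3
Compute log_b(a) = log_3(27) = 3.
f(n) = 9n^3 = Θ(n^3). Case 2: R(n) = Θ(n^3 log n).

Case 2: R(n) = Θ(n^3 log n)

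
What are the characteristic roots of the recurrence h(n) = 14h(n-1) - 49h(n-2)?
Substitute h(n) = rⁿ and divide through by rⁿ⁻²: r² - 14r + 49 = 0
Factor: (r - 7)² = 0, so r = 7 (double root).
General solution: h(n) = (A + Bn)·7ⁿ

Characteristic: r² - 14r + 49 = 0, Roots: r = 7 (double root)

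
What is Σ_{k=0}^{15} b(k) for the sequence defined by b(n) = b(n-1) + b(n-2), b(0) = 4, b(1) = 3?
Computing the sequence terms: 4, 3, 7, 10, 17, 27, 44, 71, 115, 186, 301, 487, 788, 1275, 2063, 3338
Adding these values together:

8736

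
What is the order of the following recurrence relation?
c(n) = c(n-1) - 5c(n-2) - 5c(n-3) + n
The order is the largest lag k for which c(n-k) appears. Here the deepest term is c(n-3) (the n term is non-homogeneous and does not affect the order), so the order is 3.

Order 3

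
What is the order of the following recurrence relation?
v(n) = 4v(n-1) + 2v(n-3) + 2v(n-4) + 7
The order is the largest lag k for which v(n-k) appears. Here the deepest term is v(n-4) (the 7 term is non-homogeneous and does not affect the order), so the order is 4.

Order 4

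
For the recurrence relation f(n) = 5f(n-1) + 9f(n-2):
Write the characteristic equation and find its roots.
Substitute f(n) = rⁿ and divide through by rⁿ⁻²: r² - 5r - 9 = 0
Discriminant: 5² + 4·9 = 61, not a perfect square, so by the quadratic formula r = (5 ± √61)/2.
General solution: f(n) = A·r₁ⁿ + B·r₂ⁿ where r₁,r₂ = (5 ± √61)/2

Characteristic: r² - 5r - 9 = 0, Roots: r = (5 ± √61)/2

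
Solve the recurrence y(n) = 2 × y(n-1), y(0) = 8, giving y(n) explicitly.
Recurrence: y(n) = 2 × y(n-1), initial: y(0) = 8.
Each term is 2 times the previous, so this is geometric with ratio 2. After n steps: y(n) = y(0)·2ⁿ = 8·2ⁿ.

y(n) = 8·2ⁿ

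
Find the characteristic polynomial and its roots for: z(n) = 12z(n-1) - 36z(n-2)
Substitute z(n) = rⁿ and divide through by rⁿ⁻²: r² - 12r + 36 = 0
Factor: (r - 6)² = 0, so r = 6 (double root).
General solution: z(n) = (A + Bn)·6ⁿ

Characteristic: r² - 12r + 36 = 0, Roots: r = 6 (double root)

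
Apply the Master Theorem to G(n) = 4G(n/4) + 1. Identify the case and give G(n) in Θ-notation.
Master Theorem template: G(n) = a·G(n/b) + f(n).
Here: a=4, b=4, f(n)=1
Compute log_b(a) = log_4(4) = 1.
f(n) = 1 = O(n^(1-ε)) with ε = 1. Case 1: G(n) = Θ(n^log_b(a)) = Θ(n).

Case 1: G(n) = Θ(n)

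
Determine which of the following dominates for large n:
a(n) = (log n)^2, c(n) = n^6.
Comparing growth rates:
Growth-rate hierarchy: log n ≺ any polynomial ≺ any exponential cⁿ (c>1) ≺ n! ≺ nⁿ.
polynomial degree 6 dominates polylogarithmic (log n)^2 asymptotically.

c(n) grows faster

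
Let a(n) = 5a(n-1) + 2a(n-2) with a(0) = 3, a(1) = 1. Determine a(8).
Computing the sequence terms:
3, 1, 11, 57, 307, 1649, 8859, 47593, 255683

255683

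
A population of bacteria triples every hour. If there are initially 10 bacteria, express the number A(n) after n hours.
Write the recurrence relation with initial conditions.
Each hour multiplies the count by 3, so the count after n hours depends only on the count after n-1 hours: A(n) = 3 × A(n-1). The starting count gives A(0) = 10.
Unrolling n times gives the closed form A(n) = 10 × 3ⁿ.

A(n) = 3 × A(n-1), A(0) = 10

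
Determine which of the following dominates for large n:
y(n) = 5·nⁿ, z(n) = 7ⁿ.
Comparing growth rates:
Growth-rate hierarchy: log n ≺ any polynomial ≺ any exponential cⁿ (c>1) ≺ n! ≺ nⁿ.
super-exponential nⁿ dominates exponential base 7 asymptotically.

y(n) grows faster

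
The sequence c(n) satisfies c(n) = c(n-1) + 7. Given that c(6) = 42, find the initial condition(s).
c(6) = c(0) + 6·7, so c(0) = 42 - 42 = 0.

c(0) = 0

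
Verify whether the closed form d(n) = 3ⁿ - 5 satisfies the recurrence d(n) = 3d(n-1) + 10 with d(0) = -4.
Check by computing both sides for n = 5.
From the recurrence with d(0) = -4:
  d(0) = -4, d(1) = -2, d(2) = 4, d(3) = 22, d(4) = 76, d(5) = 238
  so the recurrence gives d(5) = 238.
From the proposed closed form d(n) = 3ⁿ - 5:
  d(5) = 238.
Both sides give 238 at n = 5, and the initial condition(s) match, so the closed form is consistent.

Yes, the closed form is correct.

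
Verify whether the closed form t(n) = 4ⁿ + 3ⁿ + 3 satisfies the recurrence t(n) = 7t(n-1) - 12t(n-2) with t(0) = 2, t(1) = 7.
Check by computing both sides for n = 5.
From the recurrence with t(0) = 2, t(1) = 7:
  t(0) = 2, t(1) = 7, t(2) = 25, t(3) = 91, t(4) = 337, t(5) = 1267
  so the recurrence gives t(5) = 1267.
From the proposed closed form t(n) = 4ⁿ + 3ⁿ + 3:
  t(5) = 1270.
The recurrence gives 1267 but the closed form gives 1270, so the closed form does not satisfy the recurrence.

No, the closed form is incorrect.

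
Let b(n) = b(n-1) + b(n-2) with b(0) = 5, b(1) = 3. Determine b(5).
Computing the sequence terms:
5, 3, 8, 11, 19, 30

30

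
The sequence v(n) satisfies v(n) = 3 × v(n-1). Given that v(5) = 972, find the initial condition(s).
In general v(n) = 3ⁿ · v(0). At n = 5: v(0) = v(5) / 3^5 = 972 / 243 = 4.

v(0) = 4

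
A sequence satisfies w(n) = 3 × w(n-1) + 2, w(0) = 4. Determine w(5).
Computing step by step:
w(0) = 4
w(1) = 3 × 4 + 2 = 14
w(2) = 3 × 14 + 2 = 44
w(3) = 3 × 44 + 2 = 134
w(4) = 3 × 134 + 2 = 404
w(5) = 3 × 404 + 2 = 1214

1214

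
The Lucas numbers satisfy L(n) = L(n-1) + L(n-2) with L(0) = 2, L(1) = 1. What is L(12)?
Computing the sequence terms:
2, 1, 3, 4, 7, 11, 18, 29, 47, 76, 123, 199, 322

322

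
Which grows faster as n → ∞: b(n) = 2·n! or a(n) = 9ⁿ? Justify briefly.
Comparing growth rates:
Growth-rate hierarchy: log n ≺ any polynomial ≺ any exponential cⁿ (c>1) ≺ n! ≺ nⁿ.
factorial dominates exponential base 9 asymptotically.

b(n) grows faster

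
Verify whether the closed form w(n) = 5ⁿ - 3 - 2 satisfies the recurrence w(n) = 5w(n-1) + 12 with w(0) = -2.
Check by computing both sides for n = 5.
From the recurrence with w(0) = -2:
  w(0) = -2, w(1) = 2, w(2) = 22, w(3) = 122, w(4) = 622, w(5) = 3122
  so the recurrence gives w(5) = 3122.
From the proposed closed form w(n) = 5ⁿ - 3 - 2:
  w(5) = 3120.
The recurrence gives 3122 but the closed form gives 3120, so the closed form does not satisfy the recurrence.

No, the closed form is incorrect.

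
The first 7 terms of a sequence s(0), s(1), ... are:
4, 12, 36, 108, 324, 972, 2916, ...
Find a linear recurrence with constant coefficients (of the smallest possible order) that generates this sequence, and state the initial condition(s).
Look for the lowest-order linear relation among consecutive terms.
Observation: each term is 3× the previous.
Check at n=2: 3·12 = 36. ✓

s(n) = 3 × s(n-1), s(0) = 4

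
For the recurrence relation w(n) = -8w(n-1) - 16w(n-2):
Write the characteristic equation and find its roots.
Substitute w(n) = rⁿ and divide through by rⁿ⁻²: r² + 8r + 16 = 0
Factor: (r + 4)² = 0, so r = -4 (double root).
General solution: w(n) = (A + Bn)·(-4)ⁿ

Characteristic: r² + 8r + 16 = 0, Roots: r = -4 (double root)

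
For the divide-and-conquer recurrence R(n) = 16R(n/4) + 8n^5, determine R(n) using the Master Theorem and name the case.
Master Theorem template: R(n) = a·R(n/b) + f(n).
Here: a=16, b=4, f(n)=8n^5
Compute log_b(a) = log_4(16) = 2.
f(n) = 8n^5 = Ω(n^(2+ε)) with ε = 3, and the regularity condition holds (a·f(n/b) = (a/b^5)·f(n) with a/b^5 = 4^-3 < 1). Case 3: R(n) = Θ(f(n)) = Θ(n^5).

Case 3: R(n) = Θ(n^5)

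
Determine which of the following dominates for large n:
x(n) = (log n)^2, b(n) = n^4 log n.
Comparing growth rates:
Growth-rate hierarchy: log n ≺ any polynomial ≺ any exponential cⁿ (c>1) ≺ n! ≺ nⁿ.
polynomial degree 4 (with log factor) dominates polylogarithmic (log n)^2 asymptotically.

b(n) grows faster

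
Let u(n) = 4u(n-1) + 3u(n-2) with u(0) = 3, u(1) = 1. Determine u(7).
Computing the sequence terms:
3, 1, 13, 55, 259, 1201, 5581, 25927

25927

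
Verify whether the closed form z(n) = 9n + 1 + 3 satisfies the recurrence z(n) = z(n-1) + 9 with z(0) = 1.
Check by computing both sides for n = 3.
From the recurrence with z(0) = 1:
  z(0) = 1, z(1) = 10, z(2) = 19, z(3) = 28
  so the recurrence gives z(3) = 28.
From the proposed closed form z(n) = 9n + 1 + 3:
  z(3) = 31.
The recurrence gives 28 but the closed form gives 31, so the closed form does not satisfy the recurrence.

No, the closed form is incorrect.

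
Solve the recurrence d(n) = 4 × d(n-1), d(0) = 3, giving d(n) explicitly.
Recurrence: d(n) = 4 × d(n-1), initial: d(0) = 3.
Each term is 4 times the previous, so this is geometric with ratio 4. After n steps: d(n) = d(0)·4ⁿ = 3·4ⁿ.

d(n) = 3·4ⁿ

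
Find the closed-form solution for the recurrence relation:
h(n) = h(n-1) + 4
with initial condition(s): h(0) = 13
Recurrence: h(n) = h(n-1) + 4, initial: h(0) = 13.
Each step adds 4, so h(n) = h(0) + 4n = 4n + 13.

h(n) = 4n + 13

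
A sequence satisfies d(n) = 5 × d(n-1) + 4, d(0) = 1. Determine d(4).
Computing step by step:
d(0) = 1
d(1) = 5 × 1 + 4 = 9
d(2) = 5 × 9 + 4 = 49
d(3) = 5 × 49 + 4 = 249
d(4) = 5 × 249 + 4 = 1249

1249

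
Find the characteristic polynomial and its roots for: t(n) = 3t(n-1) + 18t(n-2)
Substitute t(n) = rⁿ and divide through by rⁿ⁻²: r² - 3r - 18 = 0
Factor: (r + 3)(r - 6) = 0, so r = -3, 6.
General solution: t(n) = A·(-3)ⁿ + B·6ⁿ

Characteristic: r² - 3r - 18 = 0, Roots: r = -3, 6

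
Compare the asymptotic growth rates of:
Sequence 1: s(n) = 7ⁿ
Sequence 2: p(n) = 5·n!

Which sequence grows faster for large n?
Comparing growth rates:
Growth-rate hierarchy: log n ≺ any polynomial ≺ any exponential cⁿ (c>1) ≺ n! ≺ nⁿ.
factorial dominates exponential base 7 asymptotically.

p(n) grows faster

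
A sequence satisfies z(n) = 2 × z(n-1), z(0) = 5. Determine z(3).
Computing step by step:
z(0) = 5
z(1) = 2 × 5 = 10
z(2) = 2 × 10 = 20
z(3) = 2 × 20 = 40

40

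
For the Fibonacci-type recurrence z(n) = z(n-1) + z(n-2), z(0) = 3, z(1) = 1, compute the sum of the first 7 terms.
Computing the sequence terms: 3, 1, 4, 5, 9, 14, 23
Adding these values together:

59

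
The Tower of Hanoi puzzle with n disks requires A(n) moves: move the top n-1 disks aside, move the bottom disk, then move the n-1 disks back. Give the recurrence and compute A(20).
Moving n disks = move the top n-1 disks aside (A(n-1) moves) + move the largest disk (1 move) + move the n-1 disks back on top (A(n-1) moves), so A(n) = 2A(n-1) + 1, with A(1) = 1 (a single disk takes one move).
First terms: 1, 3, 7, 15, 31, 63, … — each is one less than a power of 2. Indeed A(n) + 1 = 2(A(n-1) + 1) with A(1) + 1 = 2, so A(n) + 1 = 2ⁿ and A(n) = 2ⁿ - 1.
Hence A(20) = 2^20 - 1 = 1048576 - 1 = 1048575.

A(n) = 2A(n-1) + 1, A(1) = 1; A(20) = 1048575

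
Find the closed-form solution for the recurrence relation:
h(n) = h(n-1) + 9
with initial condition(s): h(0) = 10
Recurrence: h(n) = h(n-1) + 9, initial: h(0) = 10.
Each step adds 9, so h(n) = h(0) + 9n = 9n + 10.

h(n) = 9n + 10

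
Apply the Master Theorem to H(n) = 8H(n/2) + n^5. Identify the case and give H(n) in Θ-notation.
Master Theorem template: H(n) = a·H(n/b) + f(n).
Here: a=8, b=2, f(n)=n^5
Compute log_b(a) = log_2(8) = 3.
f(n) = n^5 = Ω(n^(3+ε)) with ε = 2, and the regularity condition holds (a·f(n/b) = (a/b^5)·f(n) with a/b^5 = 2^-2 < 1). Case 3: H(n) = Θ(f(n)) = Θ(n^5).

Case 3: H(n) = Θ(n^5)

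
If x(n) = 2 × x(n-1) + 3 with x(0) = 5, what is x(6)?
Computing step by step:
x(0) = 5
x(1) = 2 × 5 + 3 = 13
x(2) = 2 × 13 + 3 = 29
x(3) = 2 × 29 + 3 = 61
x(4) = 2 × 61 + 3 = 125
x(5) = 2 × 125 + 3 = 253
x(6) = 2 × 253 + 3 = 509

509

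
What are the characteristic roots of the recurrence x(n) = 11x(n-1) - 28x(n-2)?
Substitute x(n) = rⁿ and divide through by rⁿ⁻²: r² - 11r + 28 = 0
Factor: (r - 7)(r - 4) = 0, so r = 7, 4.
General solution: x(n) = A·7ⁿ + B·4ⁿ

Characteristic: r² - 11r + 28 = 0, Roots: r = 7, 4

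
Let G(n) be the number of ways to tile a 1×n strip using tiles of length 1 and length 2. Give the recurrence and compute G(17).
Condition on the last tile: it has length 1 (leaving a 1×(n-1) strip) or length 2 (leaving a 1×(n-2) strip), so G(n) = G(n-1) + G(n-2) (order-2 linear recurrence).
For 0 ≤ i < 2 only unit tiles fit, so G(i) = 1.
Iterating the recurrence: G(2) = 2, G(3) = 3, G(4) = 5, G(5) = 8, G(6) = 13, G(7) = 21, G(8) = 34, G(9) = 55, G(10) = 89, G(11) = 144, G(12) = 233, G(13) = 377, G(14) = 610, G(15) = 987, G(16) = 1597, G(17) = 2584.

G(n) = G(n-1) + G(n-2), with G(i) = 1 for 0 ≤ i < 2; G(17) = 2584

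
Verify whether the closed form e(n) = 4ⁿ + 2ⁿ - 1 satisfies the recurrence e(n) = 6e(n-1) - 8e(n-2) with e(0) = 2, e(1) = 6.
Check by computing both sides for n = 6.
From the recurrence with e(0) = 2, e(1) = 6:
  e(0) = 2, e(1) = 6, e(2) = 20, e(3) = 72, e(4) = 272, e(5) = 1056, e(6) = 4160
  so the recurrence gives e(6) = 4160.
From the proposed closed form e(n) = 4ⁿ + 2ⁿ - 1:
  e(6) = 4159.
The recurrence gives 4160 but the closed form gives 4159, so the closed form does not satisfy the recurrence.

No, the closed form is incorrect.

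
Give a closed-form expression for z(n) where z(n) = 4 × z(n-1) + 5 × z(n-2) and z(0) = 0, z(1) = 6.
Recurrence: z(n) = 4 × z(n-1) + 5 × z(n-2), initial: z(0) = 0, z(1) = 6.
Characteristic equation: r² - 4r - 5 = 0, which factors as (r - 5)(r + 1) = 0, so r = 5, -1. General solution z(n) = A·5ⁿ + B·(-1)ⁿ. From z(0) = 0: A + B = 0. From z(1) = 6: 5A - 1B = 6. Solving gives A = 1, B = -1.

z(n) = 5ⁿ - (-1)ⁿ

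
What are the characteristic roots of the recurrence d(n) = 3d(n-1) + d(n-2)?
Substitute d(n) = rⁿ and divide through by rⁿ⁻²: r² - 3r - 1 = 0
Discriminant: 3² + 4·1 = 13, not a perfect square, so by the quadratic formula r = (3 ± √13)/2.
General solution: d(n) = A·r₁ⁿ + B·r₂ⁿ where r₁,r₂ = (3 ± √13)/2

Characteristic: r² - 3r - 1 = 0, Roots: r = (3 ± √13)/2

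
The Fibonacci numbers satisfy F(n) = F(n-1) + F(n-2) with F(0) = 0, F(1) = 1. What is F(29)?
Computing the sequence terms:
0, 1, 1, 2, 3, 5, 8, 13, 21, 34, 55, 89, 144, 233, 377, 610, 987, 1597, 2584, 4181, 6765, 10946, 17711, 28657, 46368, 75025, 121393, 196418, 317811, 514229

514229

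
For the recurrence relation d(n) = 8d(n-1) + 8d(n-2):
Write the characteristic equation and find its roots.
Substitute d(n) = rⁿ and divide through by rⁿ⁻²: r² - 8r - 8 = 0
Discriminant: 8² + 4·8 = 96, not a perfect square, so by the quadratic formula r = (8 ± √96)/2.
General solution: d(n) = A·r₁ⁿ + B·r₂ⁿ where r₁,r₂ = (8 ± √96)/2

Characteristic: r² - 8r - 8 = 0, Roots: r = (8 ± √96)/2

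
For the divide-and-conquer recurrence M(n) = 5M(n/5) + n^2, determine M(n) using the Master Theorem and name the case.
Master Theorem template: M(n) = a·M(n/b) + f(n).
Here: a=5, b=5, f(n)=n^2
Compute log_b(a) = log_5(5) = 1.
f(n) = n^2 = Ω(n^(1+ε)) with ε = 1, and the regularity condition holds (a·f(n/b) = (a/b^2)·f(n) with a/b^2 = 5^-1 < 1). Case 3: M(n) = Θ(f(n)) = Θ(n^2).

Case 3: M(n) = Θ(n^2)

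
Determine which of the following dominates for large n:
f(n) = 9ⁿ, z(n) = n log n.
Comparing growth rates:
Growth-rate hierarchy: log n ≺ any polynomial ≺ any exponential cⁿ (c>1) ≺ n! ≺ nⁿ.
exponential base 9 dominates polynomial degree 1 (with log factor) asymptotically.

f(n) grows faster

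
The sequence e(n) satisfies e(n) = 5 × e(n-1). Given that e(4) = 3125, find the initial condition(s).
In general e(n) = 5ⁿ · e(0). At n = 4: e(0) = e(4) / 5^4 = 3125 / 625 = 5.

e(0) = 5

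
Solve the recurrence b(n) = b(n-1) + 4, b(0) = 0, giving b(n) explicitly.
Recurrence: b(n) = b(n-1) + 4, initial: b(0) = 0.
Each step adds 4, so b(n) = b(0) + 4n = 4n.

b(n) = 4n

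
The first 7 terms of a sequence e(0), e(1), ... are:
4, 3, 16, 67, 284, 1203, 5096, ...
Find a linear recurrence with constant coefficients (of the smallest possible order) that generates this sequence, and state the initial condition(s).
Look for the lowest-order linear relation among consecutive terms.
Observation: e(n) - 4·e(n-1) - (1)·e(n-2) = 0 holds for the shown terms, and no order-1 relation e(n) = α·e(n-1) + β fits.
Check at n=3: 4·16 + (1)·3 = 67. ✓

e(n) = 4e(n-1) + e(n-2), e(0) = 4, e(1) = 3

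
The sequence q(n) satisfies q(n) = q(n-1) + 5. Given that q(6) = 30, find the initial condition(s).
q(6) = q(0) + 6·5, so q(0) = 30 - 30 = 0.

q(0) = 0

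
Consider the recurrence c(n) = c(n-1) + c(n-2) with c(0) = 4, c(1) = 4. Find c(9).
Computing the sequence terms:
4, 4, 8, 12, 20, 32, 52, 84, 136, 220

220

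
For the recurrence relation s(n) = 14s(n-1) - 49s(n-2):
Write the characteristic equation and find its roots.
Substitute s(n) = rⁿ and divide through by rⁿ⁻²: r² - 14r + 49 = 0
Factor: (r - 7)² = 0, so r = 7 (double root).
General solution: s(n) = (A + Bn)·7ⁿ

Characteristic: r² - 14r + 49 = 0, Roots: r = 7 (double root)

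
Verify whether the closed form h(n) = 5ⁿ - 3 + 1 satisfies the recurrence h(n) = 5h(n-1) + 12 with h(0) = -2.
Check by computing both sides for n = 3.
From the recurrence with h(0) = -2:
  h(0) = -2, h(1) = 2, h(2) = 22, h(3) = 122
  so the recurrence gives h(3) = 122.
From the proposed closed form h(n) = 5ⁿ - 3 + 1:
  h(3) = 123.
The recurrence gives 122 but the closed form gives 123, so the closed form does not satisfy the recurrence.

No, the closed form is incorrect.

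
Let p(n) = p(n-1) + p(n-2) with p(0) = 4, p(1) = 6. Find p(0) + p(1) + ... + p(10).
Computing the sequence terms: 4, 6, 10, 16, 26, 42, 68, 110, 178, 288, 466
Adding these values together:

1214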